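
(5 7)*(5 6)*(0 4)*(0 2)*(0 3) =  (0 4 2 3)(5 7 6)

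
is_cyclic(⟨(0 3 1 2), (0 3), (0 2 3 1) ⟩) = no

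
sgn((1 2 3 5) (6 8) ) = 1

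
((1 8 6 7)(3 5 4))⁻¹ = (1 7 6 8)(3 4 5)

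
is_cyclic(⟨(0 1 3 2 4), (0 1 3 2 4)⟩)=yes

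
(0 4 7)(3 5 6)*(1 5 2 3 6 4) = (0 1 5 4 7)(2 3)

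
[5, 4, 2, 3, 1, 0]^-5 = [5, 4, 2, 3, 1, 0]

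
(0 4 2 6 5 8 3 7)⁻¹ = (0 7 3 8 5 6 2 4)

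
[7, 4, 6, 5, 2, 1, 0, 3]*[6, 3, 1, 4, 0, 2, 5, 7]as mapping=[0→7, 1→0, 2→5, 3→2, 4→1, 5→3, 6→6, 7→4]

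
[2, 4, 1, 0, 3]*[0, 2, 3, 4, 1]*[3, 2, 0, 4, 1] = [4, 2, 0, 3, 1]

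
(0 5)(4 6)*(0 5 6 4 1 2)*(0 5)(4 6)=(0 4 6 1 2 5)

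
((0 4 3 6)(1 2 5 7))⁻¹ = (0 6 3 4)(1 7 5 2)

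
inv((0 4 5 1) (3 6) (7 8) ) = (0 1 5 4) (3 6) (7 8) 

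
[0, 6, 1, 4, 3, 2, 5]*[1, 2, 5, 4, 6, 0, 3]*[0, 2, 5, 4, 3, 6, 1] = [2, 4, 5, 1, 3, 6, 0]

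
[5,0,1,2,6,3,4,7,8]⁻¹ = [1,2,3,5,6,0,4,7,8]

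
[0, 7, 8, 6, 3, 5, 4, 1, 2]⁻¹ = [0, 7, 8, 4, 6, 5, 3, 1, 2]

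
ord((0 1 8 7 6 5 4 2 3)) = 9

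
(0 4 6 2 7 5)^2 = (0 6 7)(2 5 4)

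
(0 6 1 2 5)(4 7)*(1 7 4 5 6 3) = (0 3 1 2 6 7 5)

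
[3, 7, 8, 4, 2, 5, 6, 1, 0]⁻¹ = [8, 7, 4, 0, 3, 5, 6, 1, 2]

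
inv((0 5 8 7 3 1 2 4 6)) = (0 6 4 2 1 3 7 8 5)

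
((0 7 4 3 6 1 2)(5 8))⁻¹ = (0 2 1 6 3 4 7)(5 8)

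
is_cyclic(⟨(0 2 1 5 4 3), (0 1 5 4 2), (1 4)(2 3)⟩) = no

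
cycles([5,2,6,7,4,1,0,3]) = (0 5 1 2 6)(3 7)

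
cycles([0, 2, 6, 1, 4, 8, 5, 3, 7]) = (1 2 6 5 8 7 3)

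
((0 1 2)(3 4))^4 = (0 1 2)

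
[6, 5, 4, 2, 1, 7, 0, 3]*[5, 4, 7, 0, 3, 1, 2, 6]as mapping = [0→2, 1→1, 2→3, 3→7, 4→4, 5→6, 6→5, 7→0]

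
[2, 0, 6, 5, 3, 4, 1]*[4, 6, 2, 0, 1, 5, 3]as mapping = [0→2, 1→4, 2→3, 3→5, 4→0, 5→1, 6→6]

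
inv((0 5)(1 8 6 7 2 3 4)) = (0 5)(1 4 3 2 7 6 8)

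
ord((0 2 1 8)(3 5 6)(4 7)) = 12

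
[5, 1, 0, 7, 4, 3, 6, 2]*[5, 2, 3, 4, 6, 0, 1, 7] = [0, 2, 5, 7, 6, 4, 1, 3]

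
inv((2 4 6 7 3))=(2 3 7 6 4)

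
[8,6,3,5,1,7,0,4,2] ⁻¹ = [6,4,8,2,7,3,1,5,0] 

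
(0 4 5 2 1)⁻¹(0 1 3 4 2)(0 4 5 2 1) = (0 3 5 1 4)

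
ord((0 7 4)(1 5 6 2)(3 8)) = 12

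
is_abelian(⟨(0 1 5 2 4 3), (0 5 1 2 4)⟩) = no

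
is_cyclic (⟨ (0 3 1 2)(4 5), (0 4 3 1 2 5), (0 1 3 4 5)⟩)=no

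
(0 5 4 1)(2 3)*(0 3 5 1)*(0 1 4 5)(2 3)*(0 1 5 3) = (0 4 5 3)(1 2)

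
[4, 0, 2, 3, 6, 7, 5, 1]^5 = [1, 7, 2, 3, 0, 6, 4, 5]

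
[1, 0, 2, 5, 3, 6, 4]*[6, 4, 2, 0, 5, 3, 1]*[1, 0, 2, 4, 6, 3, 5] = [6, 5, 2, 4, 1, 0, 3]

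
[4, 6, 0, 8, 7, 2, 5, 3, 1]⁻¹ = [2, 8, 5, 7, 0, 6, 1, 4, 3]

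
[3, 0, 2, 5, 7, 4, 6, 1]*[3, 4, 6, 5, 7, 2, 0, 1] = [5, 3, 6, 2, 1, 7, 0, 4]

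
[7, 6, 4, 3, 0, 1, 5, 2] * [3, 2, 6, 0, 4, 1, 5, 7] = [7, 5, 4, 0, 3, 2, 1, 6] 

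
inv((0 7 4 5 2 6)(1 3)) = (0 6 2 5 4 7)(1 3)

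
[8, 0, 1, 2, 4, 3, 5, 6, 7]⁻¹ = [1, 2, 3, 5, 4, 6, 7, 8, 0]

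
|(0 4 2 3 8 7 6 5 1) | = 9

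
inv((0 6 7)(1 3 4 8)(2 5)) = (0 7 6)(1 8 4 3)(2 5)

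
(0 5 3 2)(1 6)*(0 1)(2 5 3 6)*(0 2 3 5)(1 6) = (0 5 1 3)(2 6)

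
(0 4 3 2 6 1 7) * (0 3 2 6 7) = (0 4 2 7 3 6 1)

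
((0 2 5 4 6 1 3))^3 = (0 4 3 5 1 2 6)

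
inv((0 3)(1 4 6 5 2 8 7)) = (0 3)(1 7 8 2 5 6 4)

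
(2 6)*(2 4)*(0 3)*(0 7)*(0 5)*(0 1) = (0 3 7 5 1)(2 6 4)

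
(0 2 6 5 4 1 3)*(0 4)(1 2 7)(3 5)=(0 7 1 5)(2 6 3 4)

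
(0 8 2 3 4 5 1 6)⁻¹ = (0 6 1 5 4 3 2 8)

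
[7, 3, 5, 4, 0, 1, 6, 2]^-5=[2, 4, 1, 0, 7, 3, 6, 5]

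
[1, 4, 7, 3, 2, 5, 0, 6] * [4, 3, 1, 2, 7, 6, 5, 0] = [3, 7, 0, 2, 1, 6, 4, 5] 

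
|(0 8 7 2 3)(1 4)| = 10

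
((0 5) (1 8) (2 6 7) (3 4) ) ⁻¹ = (0 5) (1 8) (2 7 6) (3 4) 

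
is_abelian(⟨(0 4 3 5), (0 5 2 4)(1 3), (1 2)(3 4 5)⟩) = no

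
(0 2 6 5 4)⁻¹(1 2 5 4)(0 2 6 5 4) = (0 1 6 4)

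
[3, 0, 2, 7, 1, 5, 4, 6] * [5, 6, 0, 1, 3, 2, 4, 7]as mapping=[0→1, 1→5, 2→0, 3→7, 4→6, 5→2, 6→3, 7→4]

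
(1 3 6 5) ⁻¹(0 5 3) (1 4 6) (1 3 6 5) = (0 1 6) (3 4 5) 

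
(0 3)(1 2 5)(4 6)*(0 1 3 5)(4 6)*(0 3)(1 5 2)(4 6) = (0 2 3 5)(4 6)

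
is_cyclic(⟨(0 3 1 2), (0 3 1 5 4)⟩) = no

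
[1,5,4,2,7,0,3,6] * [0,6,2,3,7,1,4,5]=[6,1,7,2,5,0,3,4]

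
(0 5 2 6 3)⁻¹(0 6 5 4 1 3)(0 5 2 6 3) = (0 5 3 2 4 1)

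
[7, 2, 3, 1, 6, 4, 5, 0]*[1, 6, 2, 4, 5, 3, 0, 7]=[7, 2, 4, 6, 0, 5, 3, 1] 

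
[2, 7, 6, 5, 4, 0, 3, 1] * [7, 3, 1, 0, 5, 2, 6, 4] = [1, 4, 6, 2, 5, 7, 0, 3]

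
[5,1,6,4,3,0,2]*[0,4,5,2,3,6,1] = [6,4,1,3,2,0,5]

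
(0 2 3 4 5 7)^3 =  (0 4)(2 5)(3 7)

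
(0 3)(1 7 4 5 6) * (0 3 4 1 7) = (0 4 5 6 7 1)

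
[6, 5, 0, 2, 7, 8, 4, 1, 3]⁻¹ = [2, 7, 3, 8, 6, 1, 0, 4, 5]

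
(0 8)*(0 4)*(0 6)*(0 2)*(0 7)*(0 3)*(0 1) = (0 8 4 6 2 7 3 1)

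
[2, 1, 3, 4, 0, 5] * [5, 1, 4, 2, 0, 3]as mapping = [0→4, 1→1, 2→2, 3→0, 4→5, 5→3]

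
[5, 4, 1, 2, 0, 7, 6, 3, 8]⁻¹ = [4, 2, 3, 7, 1, 0, 6, 5, 8]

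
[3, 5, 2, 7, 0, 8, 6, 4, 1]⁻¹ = [4, 8, 2, 0, 7, 1, 6, 3, 5]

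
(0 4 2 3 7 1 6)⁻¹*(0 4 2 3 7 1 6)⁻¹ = (0 1 3 4 6 7 2)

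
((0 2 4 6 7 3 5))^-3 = (0 7 2 3 4 5 6)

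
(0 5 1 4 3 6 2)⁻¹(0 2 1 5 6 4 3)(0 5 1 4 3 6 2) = (0 4 1 2 3 6 5)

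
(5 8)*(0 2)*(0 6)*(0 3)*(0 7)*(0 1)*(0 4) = (0 2 6 3 7 1 4)(5 8)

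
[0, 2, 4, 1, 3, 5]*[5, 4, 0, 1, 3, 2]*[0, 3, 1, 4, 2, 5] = [5, 0, 4, 2, 3, 1]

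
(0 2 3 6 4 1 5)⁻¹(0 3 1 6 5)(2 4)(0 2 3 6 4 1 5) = (0 2 6 5 4)(1 3)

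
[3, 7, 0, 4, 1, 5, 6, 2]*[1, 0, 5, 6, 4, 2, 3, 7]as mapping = [0→6, 1→7, 2→1, 3→4, 4→0, 5→2, 6→3, 7→5]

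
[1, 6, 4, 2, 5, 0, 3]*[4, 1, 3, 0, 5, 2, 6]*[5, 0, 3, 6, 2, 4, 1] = [0, 1, 4, 6, 3, 2, 5]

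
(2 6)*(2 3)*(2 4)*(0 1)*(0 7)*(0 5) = (0 1 7 5)(2 6 3 4)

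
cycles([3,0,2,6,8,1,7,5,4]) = (0 3 6 7 5 1)(4 8)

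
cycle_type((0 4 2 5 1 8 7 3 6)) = 9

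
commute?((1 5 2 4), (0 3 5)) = no:(1 5 2 4) * (0 3 5) = (0 3 5 2 4 1), (0 3 5) * (1 5 2 4) = (0 3 2 4 1 5)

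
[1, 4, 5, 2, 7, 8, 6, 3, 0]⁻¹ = [8, 0, 3, 7, 1, 2, 6, 4, 5]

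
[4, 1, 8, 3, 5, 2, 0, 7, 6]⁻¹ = [6, 1, 5, 3, 0, 4, 8, 7, 2]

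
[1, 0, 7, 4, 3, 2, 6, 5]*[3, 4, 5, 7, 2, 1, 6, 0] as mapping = [0→4, 1→3, 2→0, 3→2, 4→7, 5→5, 6→6, 7→1] 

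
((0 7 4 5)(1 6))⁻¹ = (0 5 4 7)(1 6)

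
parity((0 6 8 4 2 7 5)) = even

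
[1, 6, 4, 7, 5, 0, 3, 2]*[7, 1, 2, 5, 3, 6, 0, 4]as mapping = [0→1, 1→0, 2→3, 3→4, 4→6, 5→7, 6→5, 7→2]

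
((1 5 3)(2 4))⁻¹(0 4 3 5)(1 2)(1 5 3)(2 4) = (0 2 1 3)(4 5)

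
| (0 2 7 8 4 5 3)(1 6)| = 14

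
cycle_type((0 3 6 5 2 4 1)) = 7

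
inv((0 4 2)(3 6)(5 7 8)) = (0 2 4)(3 6)(5 8 7)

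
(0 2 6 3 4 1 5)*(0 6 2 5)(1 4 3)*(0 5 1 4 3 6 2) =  (0 1 5 2)(3 6 4)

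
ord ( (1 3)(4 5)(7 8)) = 2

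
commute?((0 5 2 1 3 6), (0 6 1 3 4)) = no:(0 5 2 1 3 6)*(0 6 1 3 4) = (0 5 2 3 1 4), (0 6 1 3 4)*(0 5 2 1 3 6) = (1 6 3 4 5 2)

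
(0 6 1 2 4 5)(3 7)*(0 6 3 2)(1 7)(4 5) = (0 3 1)(2 5 6 7)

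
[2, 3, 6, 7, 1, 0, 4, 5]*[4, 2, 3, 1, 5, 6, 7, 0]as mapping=[0→3, 1→1, 2→7, 3→0, 4→2, 5→4, 6→5, 7→6]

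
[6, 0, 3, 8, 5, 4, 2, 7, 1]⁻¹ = [1, 8, 6, 2, 5, 4, 0, 7, 3]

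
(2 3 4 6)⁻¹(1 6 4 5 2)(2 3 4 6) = (1 2 6 5 3)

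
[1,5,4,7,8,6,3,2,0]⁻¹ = [8,0,7,6,2,1,5,3,4]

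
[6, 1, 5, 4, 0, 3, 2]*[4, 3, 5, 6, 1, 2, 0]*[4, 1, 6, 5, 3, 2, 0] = [4, 5, 6, 1, 3, 0, 2]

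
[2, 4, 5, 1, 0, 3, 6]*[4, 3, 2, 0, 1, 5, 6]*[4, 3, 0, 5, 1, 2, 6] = [0, 3, 2, 5, 1, 4, 6]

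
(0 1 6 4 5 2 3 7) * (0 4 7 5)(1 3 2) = (0 3 5 1 6 7 4)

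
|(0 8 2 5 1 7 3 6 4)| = 9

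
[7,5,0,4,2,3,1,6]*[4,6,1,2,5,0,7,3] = [3,0,4,5,1,2,6,7]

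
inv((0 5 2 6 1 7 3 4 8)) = (0 8 4 3 7 1 6 2 5)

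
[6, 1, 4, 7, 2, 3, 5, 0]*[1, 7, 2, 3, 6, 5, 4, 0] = [4, 7, 6, 0, 2, 3, 5, 1] 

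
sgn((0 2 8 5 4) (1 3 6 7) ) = -1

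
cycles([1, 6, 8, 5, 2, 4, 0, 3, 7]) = (0 1 6) (2 8 7 3 5 4) 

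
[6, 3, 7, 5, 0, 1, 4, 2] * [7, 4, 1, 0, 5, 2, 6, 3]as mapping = [0→6, 1→0, 2→3, 3→2, 4→7, 5→4, 6→5, 7→1]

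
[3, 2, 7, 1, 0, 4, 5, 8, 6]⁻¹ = [4, 3, 1, 0, 5, 6, 8, 2, 7]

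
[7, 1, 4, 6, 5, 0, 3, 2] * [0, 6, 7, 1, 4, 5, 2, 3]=[3, 6, 4, 2, 5, 0, 1, 7]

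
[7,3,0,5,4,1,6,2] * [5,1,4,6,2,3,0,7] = [7,6,5,3,2,1,0,4]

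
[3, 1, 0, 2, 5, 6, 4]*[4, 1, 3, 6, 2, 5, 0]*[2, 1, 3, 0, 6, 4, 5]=[5, 1, 6, 0, 4, 2, 3]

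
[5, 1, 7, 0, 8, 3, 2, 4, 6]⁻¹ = [3, 1, 6, 5, 7, 0, 8, 2, 4]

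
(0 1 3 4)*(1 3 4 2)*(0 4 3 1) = (0 1 3 2)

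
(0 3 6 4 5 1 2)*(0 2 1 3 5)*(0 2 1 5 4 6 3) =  (0 4 2 1 5)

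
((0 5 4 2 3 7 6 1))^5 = (0 7 4 1 3 5 6 2)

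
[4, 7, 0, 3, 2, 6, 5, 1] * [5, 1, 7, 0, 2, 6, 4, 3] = [2, 3, 5, 0, 7, 4, 6, 1]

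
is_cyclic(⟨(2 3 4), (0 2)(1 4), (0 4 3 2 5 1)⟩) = no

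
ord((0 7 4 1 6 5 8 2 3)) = 9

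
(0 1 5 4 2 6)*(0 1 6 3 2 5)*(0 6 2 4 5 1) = (0 2 3 4 1 6)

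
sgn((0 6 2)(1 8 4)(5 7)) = -1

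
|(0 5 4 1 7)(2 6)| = 10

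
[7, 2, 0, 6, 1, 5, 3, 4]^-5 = [0, 1, 2, 6, 4, 5, 3, 7]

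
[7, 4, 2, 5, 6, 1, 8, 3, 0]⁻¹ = [8, 5, 2, 7, 1, 3, 4, 0, 6]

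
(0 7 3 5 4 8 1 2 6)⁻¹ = (0 6 2 1 8 4 5 3 7)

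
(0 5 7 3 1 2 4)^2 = (0 7 1 4 5 3 2)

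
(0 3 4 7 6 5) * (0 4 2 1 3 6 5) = (0 6) (1 3 2) (4 7 5) 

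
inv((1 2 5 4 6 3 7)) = (1 7 3 6 4 5 2)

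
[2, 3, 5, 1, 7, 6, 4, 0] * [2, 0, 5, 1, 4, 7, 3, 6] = [5, 1, 7, 0, 6, 3, 4, 2]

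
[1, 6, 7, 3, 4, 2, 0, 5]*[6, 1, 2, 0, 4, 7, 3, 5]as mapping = [0→1, 1→3, 2→5, 3→0, 4→4, 5→2, 6→6, 7→7]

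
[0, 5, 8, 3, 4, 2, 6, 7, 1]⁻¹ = [0, 8, 5, 3, 4, 1, 6, 7, 2]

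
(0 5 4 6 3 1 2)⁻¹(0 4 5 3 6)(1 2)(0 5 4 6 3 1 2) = (0 2)(1 3 5 6 4)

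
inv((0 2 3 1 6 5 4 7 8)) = (0 8 7 4 5 6 1 3 2)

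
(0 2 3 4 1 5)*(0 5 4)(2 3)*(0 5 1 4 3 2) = (0 2)(1 3 5)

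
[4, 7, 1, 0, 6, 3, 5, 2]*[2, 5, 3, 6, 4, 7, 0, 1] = [4, 1, 5, 2, 0, 6, 7, 3]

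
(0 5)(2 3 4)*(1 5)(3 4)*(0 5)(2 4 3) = (0 1)(2 3)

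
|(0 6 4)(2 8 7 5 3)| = 15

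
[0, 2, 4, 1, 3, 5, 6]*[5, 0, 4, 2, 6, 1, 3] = [5, 4, 6, 0, 2, 1, 3]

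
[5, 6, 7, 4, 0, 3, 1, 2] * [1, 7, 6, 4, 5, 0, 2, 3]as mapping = [0→0, 1→2, 2→3, 3→5, 4→1, 5→4, 6→7, 7→6]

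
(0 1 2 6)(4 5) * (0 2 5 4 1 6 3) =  (0 6 2 3)(1 5)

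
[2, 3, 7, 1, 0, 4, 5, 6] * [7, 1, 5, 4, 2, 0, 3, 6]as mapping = [0→5, 1→4, 2→6, 3→1, 4→7, 5→2, 6→0, 7→3]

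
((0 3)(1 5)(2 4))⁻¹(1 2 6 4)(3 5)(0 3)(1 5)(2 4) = (0 1)(2 5 4 6)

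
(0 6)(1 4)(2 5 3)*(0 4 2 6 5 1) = (0 5 3 6 4)(1 2)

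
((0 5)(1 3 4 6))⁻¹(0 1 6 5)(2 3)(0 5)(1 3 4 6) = (0 5 3 1)(2 4)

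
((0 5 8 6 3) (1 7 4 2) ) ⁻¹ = (0 3 6 8 5) (1 2 4 7) 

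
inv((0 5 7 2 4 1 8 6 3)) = (0 3 6 8 1 4 2 7 5)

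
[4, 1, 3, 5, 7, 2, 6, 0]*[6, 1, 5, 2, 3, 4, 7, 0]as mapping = [0→3, 1→1, 2→2, 3→4, 4→0, 5→5, 6→7, 7→6]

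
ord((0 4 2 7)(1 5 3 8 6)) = 20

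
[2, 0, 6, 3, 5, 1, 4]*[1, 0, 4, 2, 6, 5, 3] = [4, 1, 3, 2, 5, 0, 6]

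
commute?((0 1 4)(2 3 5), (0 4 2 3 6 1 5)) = no:(0 1 4)(2 3 5)*(0 4 2 3 6 1 5) = (0 5 3)(1 2 6), (0 4 2 3 6 1 5)*(0 1 4)(2 3 5) = (1 2 5)(3 6 4)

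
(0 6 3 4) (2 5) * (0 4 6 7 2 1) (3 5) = (0 7 2 3 6 5 1) 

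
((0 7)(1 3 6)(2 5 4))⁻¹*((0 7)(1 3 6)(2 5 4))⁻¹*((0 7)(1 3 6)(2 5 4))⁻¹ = (0 7)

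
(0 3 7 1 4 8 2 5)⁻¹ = (0 5 2 8 4 1 7 3)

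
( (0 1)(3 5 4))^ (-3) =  (0 1)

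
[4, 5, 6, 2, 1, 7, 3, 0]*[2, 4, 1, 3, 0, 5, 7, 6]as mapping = [0→0, 1→5, 2→7, 3→1, 4→4, 5→6, 6→3, 7→2]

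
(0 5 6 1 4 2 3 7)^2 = (0 6 4 3)(1 2 7 5)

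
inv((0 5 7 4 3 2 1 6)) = (0 6 1 2 3 4 7 5)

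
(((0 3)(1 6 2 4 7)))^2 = (1 2 7 6 4)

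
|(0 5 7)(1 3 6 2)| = 12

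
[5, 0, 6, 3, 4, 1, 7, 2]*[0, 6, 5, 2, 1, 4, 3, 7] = [4, 0, 3, 2, 1, 6, 7, 5]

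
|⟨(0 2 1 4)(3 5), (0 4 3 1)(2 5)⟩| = 360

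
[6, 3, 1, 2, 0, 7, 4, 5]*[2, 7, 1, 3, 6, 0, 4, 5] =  [4, 3, 7, 1, 2, 5, 6, 0]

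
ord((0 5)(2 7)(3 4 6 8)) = 4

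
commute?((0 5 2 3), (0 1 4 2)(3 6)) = no:(0 5 2 3) * (0 1 4 2)(3 6) = (0 5)(1 4 2 6 3), (0 1 4 2)(3 6) * (0 5 2 3) = (0 1 4 3 6)(2 5)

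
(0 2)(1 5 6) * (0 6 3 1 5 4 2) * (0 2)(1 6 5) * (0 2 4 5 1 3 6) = (0 4 2 1 5 6 3)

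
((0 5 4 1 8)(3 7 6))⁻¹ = (0 8 1 4 5)(3 6 7)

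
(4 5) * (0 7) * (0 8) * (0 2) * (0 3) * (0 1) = (0 7 8 2 3 1)(4 5)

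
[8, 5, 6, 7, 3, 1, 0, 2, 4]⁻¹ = [6, 5, 7, 4, 8, 1, 2, 3, 0]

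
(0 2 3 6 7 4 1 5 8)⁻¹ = (0 8 5 1 4 7 6 3 2)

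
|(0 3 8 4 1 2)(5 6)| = 6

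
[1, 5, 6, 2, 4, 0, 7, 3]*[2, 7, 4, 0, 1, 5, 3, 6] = [7, 5, 3, 4, 1, 2, 6, 0]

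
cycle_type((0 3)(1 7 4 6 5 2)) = 2.6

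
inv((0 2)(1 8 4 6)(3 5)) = (0 2)(1 6 4 8)(3 5)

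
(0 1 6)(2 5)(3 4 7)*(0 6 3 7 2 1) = (1 3 4 2 5)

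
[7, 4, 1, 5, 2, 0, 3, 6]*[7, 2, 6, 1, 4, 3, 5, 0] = [0, 4, 2, 3, 6, 7, 1, 5]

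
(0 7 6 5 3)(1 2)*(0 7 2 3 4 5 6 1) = (0 2)(1 3 7)(4 5)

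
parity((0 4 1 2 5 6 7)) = even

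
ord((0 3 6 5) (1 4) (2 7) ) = 4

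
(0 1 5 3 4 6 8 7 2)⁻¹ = (0 2 7 8 6 4 3 5 1)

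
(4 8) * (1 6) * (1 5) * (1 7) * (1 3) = (1 6 5 7 3)(4 8)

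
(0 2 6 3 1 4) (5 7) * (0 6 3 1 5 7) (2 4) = (0 4 6 1 2 3 5) 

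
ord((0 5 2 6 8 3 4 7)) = 8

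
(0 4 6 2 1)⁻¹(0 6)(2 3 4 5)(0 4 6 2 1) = (1 3 6 5)(2 4)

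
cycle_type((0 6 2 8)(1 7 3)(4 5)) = 2.3.4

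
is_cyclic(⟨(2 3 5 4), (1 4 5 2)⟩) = no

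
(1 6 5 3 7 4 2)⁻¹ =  (1 2 4 7 3 5 6)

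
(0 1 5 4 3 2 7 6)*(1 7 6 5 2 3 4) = (0 7 5 1 2 6)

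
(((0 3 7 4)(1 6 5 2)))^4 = ()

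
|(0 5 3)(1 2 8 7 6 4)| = 6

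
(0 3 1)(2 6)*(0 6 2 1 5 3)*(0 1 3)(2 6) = (0 1 2 6 3 5)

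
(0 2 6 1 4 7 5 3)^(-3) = (0 7 6 3 4 2 5 1)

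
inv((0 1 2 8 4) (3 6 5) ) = (0 4 8 2 1) (3 5 6) 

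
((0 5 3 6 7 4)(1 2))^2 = (0 3 7)(4 5 6)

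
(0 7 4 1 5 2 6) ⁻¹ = (0 6 2 5 1 4 7) 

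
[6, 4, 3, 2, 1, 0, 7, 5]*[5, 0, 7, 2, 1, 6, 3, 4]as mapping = [0→3, 1→1, 2→2, 3→7, 4→0, 5→5, 6→4, 7→6]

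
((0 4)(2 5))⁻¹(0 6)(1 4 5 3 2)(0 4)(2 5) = (0 2 3 5 1)(4 6)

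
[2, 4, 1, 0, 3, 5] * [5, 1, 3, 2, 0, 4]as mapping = [0→3, 1→0, 2→1, 3→5, 4→2, 5→4]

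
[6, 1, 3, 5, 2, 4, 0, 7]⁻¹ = [6, 1, 4, 2, 5, 3, 0, 7]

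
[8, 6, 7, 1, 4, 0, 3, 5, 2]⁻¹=[5, 3, 8, 6, 4, 7, 1, 2, 0]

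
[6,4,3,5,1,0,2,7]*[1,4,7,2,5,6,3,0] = [3,5,2,6,4,1,7,0]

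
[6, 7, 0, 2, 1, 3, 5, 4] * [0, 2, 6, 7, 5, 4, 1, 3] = [1, 3, 0, 6, 2, 7, 4, 5]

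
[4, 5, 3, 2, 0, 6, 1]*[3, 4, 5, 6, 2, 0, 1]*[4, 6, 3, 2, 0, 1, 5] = [3, 4, 5, 1, 2, 6, 0]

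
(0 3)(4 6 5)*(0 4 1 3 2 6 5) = (0 2 6)(1 3 4 5)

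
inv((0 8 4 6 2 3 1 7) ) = (0 7 1 3 2 6 4 8) 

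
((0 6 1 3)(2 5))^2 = (0 1)(3 6)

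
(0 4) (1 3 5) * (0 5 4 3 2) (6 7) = (0 3 4 5 1 2) (6 7) 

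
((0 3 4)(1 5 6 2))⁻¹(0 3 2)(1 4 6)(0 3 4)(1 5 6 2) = (0 2 5)(1 3 4)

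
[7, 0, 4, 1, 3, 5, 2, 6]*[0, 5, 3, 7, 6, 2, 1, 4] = [4, 0, 6, 5, 7, 2, 3, 1]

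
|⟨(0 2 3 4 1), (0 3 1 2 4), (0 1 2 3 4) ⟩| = 60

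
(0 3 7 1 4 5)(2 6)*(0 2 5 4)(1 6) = (0 3 7 6 5 2 1)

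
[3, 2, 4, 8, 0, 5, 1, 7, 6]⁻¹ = [4, 6, 1, 0, 2, 5, 8, 7, 3]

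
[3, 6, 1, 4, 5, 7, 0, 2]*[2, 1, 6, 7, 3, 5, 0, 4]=[7, 0, 1, 3, 5, 4, 2, 6]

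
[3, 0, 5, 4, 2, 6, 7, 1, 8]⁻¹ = [1, 7, 4, 0, 3, 2, 5, 6, 8]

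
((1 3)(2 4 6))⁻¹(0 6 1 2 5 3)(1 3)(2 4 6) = (0 2 3 4 5 1)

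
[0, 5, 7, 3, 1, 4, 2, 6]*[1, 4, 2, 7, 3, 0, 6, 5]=[1, 0, 5, 7, 4, 3, 2, 6]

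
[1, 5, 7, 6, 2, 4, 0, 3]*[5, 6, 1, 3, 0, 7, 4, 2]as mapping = [0→6, 1→7, 2→2, 3→4, 4→1, 5→0, 6→5, 7→3]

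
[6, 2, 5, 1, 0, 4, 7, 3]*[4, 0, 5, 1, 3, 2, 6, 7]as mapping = [0→6, 1→5, 2→2, 3→0, 4→4, 5→3, 6→7, 7→1]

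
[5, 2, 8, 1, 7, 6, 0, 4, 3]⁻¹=[6, 3, 1, 8, 7, 0, 5, 4, 2]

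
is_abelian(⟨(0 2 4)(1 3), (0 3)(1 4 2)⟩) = no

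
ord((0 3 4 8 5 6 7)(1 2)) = 14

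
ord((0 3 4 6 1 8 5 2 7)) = 9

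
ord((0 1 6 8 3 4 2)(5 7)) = 14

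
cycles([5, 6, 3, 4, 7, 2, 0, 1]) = (0 5 2 3 4 7 1 6)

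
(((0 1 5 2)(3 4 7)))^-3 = (0 1 5 2)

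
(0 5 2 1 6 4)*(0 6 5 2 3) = (0 2 1 5 3)(4 6)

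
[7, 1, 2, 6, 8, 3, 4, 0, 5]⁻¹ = [7, 1, 2, 5, 6, 8, 3, 0, 4]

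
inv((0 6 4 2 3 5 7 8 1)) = (0 1 8 7 5 3 2 4 6)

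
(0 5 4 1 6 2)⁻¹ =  (0 2 6 1 4 5)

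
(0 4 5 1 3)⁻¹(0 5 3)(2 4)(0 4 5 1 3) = (0 4 1)(2 5)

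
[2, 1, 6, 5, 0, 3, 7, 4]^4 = [4, 1, 0, 3, 7, 5, 2, 6]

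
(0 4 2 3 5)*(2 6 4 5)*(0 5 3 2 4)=(0 3 4 6)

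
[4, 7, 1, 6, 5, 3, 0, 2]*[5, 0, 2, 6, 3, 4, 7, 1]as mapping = [0→3, 1→1, 2→0, 3→7, 4→4, 5→6, 6→5, 7→2]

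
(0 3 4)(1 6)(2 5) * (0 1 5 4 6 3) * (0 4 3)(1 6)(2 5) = (0 4 6 2 3 1)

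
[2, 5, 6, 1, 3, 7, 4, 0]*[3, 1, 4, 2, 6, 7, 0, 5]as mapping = [0→4, 1→7, 2→0, 3→1, 4→2, 5→5, 6→6, 7→3]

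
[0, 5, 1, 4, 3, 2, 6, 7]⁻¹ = [0, 2, 5, 4, 3, 1, 6, 7]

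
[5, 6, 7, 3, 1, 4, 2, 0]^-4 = [1, 7, 5, 3, 2, 6, 0, 4]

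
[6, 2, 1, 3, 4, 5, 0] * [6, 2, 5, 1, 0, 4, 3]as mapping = [0→3, 1→5, 2→2, 3→1, 4→0, 5→4, 6→6]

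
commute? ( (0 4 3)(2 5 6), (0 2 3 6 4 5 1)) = no: (0 4 3)(2 5 6)*(0 2 3 6 4 5 1) = (0 5 4 6 3 2 1), (0 2 3 6 4 5 1)*(0 4 3)(2 5 6) = (0 5 1 4 6 3 2)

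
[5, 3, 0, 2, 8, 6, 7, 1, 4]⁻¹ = [2, 7, 3, 1, 8, 0, 5, 6, 4]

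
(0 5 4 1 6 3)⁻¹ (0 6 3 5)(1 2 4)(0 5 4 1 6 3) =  (0 4 5 3)(1 6 2)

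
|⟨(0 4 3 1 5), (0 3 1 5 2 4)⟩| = 720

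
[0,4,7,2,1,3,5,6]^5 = [0,4,2,3,1,5,6,7]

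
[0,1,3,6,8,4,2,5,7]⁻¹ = [0,1,6,2,5,7,3,8,4]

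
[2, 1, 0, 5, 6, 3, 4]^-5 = [2, 1, 0, 5, 6, 3, 4]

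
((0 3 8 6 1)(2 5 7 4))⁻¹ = (0 1 6 8 3)(2 4 7 5)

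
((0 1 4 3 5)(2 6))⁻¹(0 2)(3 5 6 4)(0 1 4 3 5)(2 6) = (0 2 3 5)(1 6)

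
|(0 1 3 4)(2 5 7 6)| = 4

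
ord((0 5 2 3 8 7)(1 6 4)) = 6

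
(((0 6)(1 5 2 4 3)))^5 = (0 6)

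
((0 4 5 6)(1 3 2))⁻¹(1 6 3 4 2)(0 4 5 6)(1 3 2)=(0 2 5 1 3)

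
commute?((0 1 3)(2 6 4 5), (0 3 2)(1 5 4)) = no:(0 1 3)(2 6 4 5)*(0 3 2)(1 5 4) = (0 5)(1 2 6), (0 3 2)(1 5 4)*(0 1 3)(2 6 4 5) = (1 2)(3 6 4)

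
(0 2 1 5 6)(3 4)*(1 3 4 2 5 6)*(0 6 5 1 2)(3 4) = (0 1 5 2 4 3)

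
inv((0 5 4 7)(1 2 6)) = (0 7 4 5)(1 6 2)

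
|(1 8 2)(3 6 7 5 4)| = 15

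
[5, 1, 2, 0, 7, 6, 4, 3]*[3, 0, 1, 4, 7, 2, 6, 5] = [2, 0, 1, 3, 5, 6, 7, 4]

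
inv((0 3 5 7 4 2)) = (0 2 4 7 5 3)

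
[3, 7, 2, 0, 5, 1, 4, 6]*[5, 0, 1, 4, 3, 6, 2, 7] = [4, 7, 1, 5, 6, 0, 3, 2]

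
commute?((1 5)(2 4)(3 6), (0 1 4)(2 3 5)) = no:(1 5)(2 4)(3 6) * (0 1 4)(2 3 5) = (0 1 2)(3 6 5 4), (0 1 4)(2 3 5) * (1 5)(2 4)(3 6) = (0 5 4)(1 2 6 3)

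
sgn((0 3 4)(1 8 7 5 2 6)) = -1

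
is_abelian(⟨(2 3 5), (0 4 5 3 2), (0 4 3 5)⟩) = no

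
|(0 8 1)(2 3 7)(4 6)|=6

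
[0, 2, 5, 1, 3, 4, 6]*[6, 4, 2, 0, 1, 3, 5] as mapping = [0→6, 1→2, 2→3, 3→4, 4→0, 5→1, 6→5] 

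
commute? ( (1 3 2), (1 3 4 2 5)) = no: (1 3 2)*(1 3 4 2 5) = (1 4 2 3 5), (1 3 4 2 5)*(1 3 2) = (1 2 5 3 4)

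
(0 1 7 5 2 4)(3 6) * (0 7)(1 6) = (0 6 3 1)(2 4 7 5)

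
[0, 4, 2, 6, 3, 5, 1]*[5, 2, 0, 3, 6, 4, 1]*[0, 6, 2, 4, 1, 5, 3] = [5, 3, 0, 6, 4, 1, 2]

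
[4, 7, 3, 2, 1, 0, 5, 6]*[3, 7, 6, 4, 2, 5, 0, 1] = [2, 1, 4, 6, 7, 3, 5, 0]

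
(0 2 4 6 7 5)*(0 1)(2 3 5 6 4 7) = (0 3 5 1)(2 7 6)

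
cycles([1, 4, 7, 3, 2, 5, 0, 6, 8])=(0 1 4 2 7 6)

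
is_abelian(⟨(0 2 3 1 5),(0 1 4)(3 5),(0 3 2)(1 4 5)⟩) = no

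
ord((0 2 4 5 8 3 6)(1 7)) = 14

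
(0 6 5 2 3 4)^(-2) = (0 3 5)(2 6 4)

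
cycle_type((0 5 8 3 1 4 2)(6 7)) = 2.7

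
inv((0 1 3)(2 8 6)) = (0 3 1)(2 6 8)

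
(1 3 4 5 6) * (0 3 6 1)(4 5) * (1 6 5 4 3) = (0 1 5 6)(3 4)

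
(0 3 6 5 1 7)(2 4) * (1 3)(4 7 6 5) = (0 1 6 4 2 7)(3 5)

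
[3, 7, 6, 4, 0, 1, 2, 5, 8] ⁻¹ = [4, 5, 6, 0, 3, 7, 2, 1, 8] 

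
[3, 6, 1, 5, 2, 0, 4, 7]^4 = [3, 1, 2, 5, 4, 0, 6, 7]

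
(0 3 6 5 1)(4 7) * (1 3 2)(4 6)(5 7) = (0 2 1)(3 4 5)(6 7)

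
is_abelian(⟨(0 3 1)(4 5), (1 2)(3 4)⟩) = no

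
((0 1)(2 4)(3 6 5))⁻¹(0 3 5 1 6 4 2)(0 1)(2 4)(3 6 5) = (0 5 2 4 1 6 3)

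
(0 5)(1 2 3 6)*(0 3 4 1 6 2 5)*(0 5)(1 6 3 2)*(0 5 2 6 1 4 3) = (0 2 3 4 1 5 6)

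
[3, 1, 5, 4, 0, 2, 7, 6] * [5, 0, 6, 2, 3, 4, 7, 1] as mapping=[0→2, 1→0, 2→4, 3→3, 4→5, 5→6, 6→1, 7→7] 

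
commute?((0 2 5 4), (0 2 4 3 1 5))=no:(0 2 5 4)*(0 2 4 3 1 5)=(0 4 2)(1 5 3), (0 2 4 3 1 5)*(0 2 5 4)=(0 5 2)(1 4 3)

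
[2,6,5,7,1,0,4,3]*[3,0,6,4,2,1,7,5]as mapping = [0→6,1→7,2→1,3→5,4→0,5→3,6→2,7→4]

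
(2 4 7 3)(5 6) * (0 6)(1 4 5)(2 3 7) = (0 6 1 4 2 5)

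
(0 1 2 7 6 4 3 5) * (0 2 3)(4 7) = (0 1 3 5 2 4)(6 7)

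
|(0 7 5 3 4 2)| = 6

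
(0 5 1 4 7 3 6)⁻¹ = (0 6 3 7 4 1 5)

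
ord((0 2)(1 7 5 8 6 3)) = 6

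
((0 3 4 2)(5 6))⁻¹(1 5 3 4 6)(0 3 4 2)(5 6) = (1 6 4 2 5)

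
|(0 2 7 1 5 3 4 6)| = 8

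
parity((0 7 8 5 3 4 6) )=even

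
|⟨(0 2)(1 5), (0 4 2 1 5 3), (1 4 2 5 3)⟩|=720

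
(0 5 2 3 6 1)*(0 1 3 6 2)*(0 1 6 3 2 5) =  (1 6 2 3 5) 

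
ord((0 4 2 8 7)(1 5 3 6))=20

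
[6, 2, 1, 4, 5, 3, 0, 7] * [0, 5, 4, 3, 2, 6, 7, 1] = [7, 4, 5, 2, 6, 3, 0, 1]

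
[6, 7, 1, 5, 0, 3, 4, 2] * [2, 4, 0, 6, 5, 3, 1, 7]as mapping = [0→1, 1→7, 2→4, 3→3, 4→2, 5→6, 6→5, 7→0]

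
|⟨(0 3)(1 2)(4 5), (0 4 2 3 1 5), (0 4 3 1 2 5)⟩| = 720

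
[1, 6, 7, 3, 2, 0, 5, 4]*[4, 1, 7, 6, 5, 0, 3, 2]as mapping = [0→1, 1→3, 2→2, 3→6, 4→7, 5→4, 6→0, 7→5]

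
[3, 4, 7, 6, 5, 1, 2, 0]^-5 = [0, 4, 2, 3, 5, 1, 6, 7]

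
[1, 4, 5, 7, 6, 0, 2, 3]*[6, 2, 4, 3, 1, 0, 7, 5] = [2, 1, 0, 5, 7, 6, 4, 3]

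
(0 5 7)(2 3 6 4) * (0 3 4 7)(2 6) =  (0 5)(2 4 6 7 3)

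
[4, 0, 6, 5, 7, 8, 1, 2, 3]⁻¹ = [1, 6, 7, 8, 0, 3, 2, 4, 5]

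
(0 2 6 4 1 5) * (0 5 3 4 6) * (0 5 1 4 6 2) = (1 3 6 2 5)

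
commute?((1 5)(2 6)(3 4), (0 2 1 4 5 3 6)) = no:(1 5)(2 6)(3 4) * (0 2 1 4 5 3 6) = (0 2)(1 3 5 4 6), (0 2 1 4 5 3 6) * (1 5)(2 6)(3 4) = (0 6)(1 3 2 5 4)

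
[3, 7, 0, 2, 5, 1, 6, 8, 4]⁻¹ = [2, 5, 3, 0, 8, 4, 6, 1, 7]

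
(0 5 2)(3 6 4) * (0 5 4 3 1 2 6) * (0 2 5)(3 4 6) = (0 6 4 1 5 3 2)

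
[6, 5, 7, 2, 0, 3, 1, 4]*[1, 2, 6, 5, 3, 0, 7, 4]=[7, 0, 4, 6, 1, 5, 2, 3]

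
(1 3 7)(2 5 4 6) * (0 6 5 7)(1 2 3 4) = (0 6 3)(1 4 5)(2 7)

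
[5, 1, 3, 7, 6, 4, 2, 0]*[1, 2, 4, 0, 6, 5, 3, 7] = [5, 2, 0, 7, 3, 6, 4, 1]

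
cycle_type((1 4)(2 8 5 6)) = 2.4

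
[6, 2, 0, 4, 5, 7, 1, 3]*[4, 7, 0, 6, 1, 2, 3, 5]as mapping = [0→3, 1→0, 2→4, 3→1, 4→2, 5→5, 6→7, 7→6]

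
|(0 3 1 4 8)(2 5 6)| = 15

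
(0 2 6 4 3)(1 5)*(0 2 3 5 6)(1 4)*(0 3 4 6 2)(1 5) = (0 4 1 2 3)(5 6)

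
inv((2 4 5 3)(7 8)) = (2 3 5 4)(7 8)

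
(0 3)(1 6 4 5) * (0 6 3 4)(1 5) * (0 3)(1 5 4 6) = (0 6 3 1)(4 5)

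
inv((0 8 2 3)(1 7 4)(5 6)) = (0 3 2 8)(1 4 7)(5 6)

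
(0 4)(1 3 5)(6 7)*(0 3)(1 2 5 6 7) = (0 4 3 6 1)(2 5)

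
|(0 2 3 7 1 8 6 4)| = 8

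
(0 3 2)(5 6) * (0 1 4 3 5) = (0 5 6)(1 4 3 2)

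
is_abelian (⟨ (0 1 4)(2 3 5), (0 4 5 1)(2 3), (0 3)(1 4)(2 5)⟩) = no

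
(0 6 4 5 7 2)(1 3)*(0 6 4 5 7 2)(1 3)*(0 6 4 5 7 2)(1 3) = (0 5)(1 3)(2 4)(6 7)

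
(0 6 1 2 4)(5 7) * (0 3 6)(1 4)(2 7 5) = (1 7 2)(3 6 4)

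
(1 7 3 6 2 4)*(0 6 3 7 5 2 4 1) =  (0 6 4)(1 5 2)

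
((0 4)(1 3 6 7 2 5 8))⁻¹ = (0 4)(1 8 5 2 7 6 3)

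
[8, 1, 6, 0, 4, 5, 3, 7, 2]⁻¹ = [3, 1, 8, 6, 4, 5, 2, 7, 0]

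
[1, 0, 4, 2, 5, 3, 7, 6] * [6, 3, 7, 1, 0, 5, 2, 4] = [3, 6, 0, 7, 5, 1, 4, 2]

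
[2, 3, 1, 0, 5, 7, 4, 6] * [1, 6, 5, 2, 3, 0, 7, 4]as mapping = [0→5, 1→2, 2→6, 3→1, 4→0, 5→4, 6→3, 7→7]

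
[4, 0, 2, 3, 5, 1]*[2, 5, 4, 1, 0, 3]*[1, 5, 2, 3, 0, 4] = [1, 2, 0, 5, 3, 4]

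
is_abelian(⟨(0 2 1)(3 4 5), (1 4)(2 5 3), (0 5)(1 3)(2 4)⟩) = no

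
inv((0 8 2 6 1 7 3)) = (0 3 7 1 6 2 8)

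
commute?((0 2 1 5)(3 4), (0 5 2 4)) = no:(0 2 1 5)(3 4)*(0 5 2 4) = (0 4 3)(1 2), (0 5 2 4)*(0 2 1 5)(3 4) = (1 5)(2 3 4)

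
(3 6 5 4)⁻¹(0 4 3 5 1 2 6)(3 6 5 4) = (0 3 6 4 1 2 5)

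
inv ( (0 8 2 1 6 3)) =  (0 3 6 1 2 8)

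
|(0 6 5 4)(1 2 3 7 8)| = 20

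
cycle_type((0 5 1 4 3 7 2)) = 7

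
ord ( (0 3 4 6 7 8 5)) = 7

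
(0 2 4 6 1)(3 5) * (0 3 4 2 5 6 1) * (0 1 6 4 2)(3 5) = (0 3 4 6 1 5 2)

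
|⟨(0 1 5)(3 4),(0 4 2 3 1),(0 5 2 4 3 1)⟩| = 720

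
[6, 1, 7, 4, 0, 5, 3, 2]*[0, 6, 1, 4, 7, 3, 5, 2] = [5, 6, 2, 7, 0, 3, 4, 1]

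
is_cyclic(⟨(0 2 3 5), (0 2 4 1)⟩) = no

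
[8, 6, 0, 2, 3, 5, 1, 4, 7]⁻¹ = [2, 6, 3, 4, 7, 5, 1, 8, 0]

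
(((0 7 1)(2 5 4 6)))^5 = (0 1 7)(2 5 4 6)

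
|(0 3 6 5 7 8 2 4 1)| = 9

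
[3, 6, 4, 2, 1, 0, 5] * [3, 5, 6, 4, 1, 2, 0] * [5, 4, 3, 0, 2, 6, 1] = [2, 5, 4, 1, 6, 0, 3]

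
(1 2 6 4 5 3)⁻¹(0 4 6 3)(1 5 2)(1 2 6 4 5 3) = (0 5 4 1)(2 3 6)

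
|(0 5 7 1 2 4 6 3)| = 8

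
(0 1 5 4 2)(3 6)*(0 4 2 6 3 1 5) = (0 5 2 4 6 1)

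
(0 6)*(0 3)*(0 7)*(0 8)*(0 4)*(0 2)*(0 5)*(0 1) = (0 6 3 7 8 4 2 5 1)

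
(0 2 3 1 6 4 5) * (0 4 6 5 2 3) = (0 3 1 5 4 2)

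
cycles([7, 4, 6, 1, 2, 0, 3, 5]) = (0 7 5)(1 4 2 6 3)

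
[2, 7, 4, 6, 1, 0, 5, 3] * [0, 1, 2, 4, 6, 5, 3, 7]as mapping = [0→2, 1→7, 2→6, 3→3, 4→1, 5→0, 6→5, 7→4]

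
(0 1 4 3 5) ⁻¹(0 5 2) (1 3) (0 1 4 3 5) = (0 2 1) (4 5) 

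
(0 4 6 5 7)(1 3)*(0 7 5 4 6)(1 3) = (0 6 4)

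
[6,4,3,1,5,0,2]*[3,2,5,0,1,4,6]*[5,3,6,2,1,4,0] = [0,3,5,6,1,2,4]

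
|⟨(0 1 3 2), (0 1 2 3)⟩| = 24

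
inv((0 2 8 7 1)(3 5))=(0 1 7 8 2)(3 5)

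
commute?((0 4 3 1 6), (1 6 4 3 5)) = no:(0 4 3 1 6) * (1 6 4 3 5) = (0 3 6)(1 4 5), (1 6 4 3 5) * (0 4 3 1 6) = (0 4 1)(3 5 6)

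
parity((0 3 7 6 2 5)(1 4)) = even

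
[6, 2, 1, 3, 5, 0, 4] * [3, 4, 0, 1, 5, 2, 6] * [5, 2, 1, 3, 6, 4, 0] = [0, 5, 6, 2, 1, 3, 4]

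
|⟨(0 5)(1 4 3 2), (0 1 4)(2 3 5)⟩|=360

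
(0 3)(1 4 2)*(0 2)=(0 3 2 1 4)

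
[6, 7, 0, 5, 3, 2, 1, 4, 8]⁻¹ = [2, 6, 5, 4, 7, 3, 0, 1, 8]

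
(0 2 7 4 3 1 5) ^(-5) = (0 7 3 5 2 4 1) 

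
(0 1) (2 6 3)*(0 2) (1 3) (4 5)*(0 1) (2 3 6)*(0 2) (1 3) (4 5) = (0 6 2) 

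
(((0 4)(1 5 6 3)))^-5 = (0 4)(1 3 6 5)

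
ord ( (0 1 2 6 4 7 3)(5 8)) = 14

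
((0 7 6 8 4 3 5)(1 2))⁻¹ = (0 5 3 4 8 6 7)(1 2)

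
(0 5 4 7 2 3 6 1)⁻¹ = (0 1 6 3 2 7 4 5)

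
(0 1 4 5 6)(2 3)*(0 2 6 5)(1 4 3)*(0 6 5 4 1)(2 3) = (0 1 2)(3 5 4 6)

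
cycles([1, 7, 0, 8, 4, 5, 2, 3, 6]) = (0 1 7 3 8 6 2)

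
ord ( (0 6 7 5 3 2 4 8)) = 8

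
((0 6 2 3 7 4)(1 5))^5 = (0 4 7 3 2 6)(1 5)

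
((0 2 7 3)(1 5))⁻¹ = (0 3 7 2)(1 5)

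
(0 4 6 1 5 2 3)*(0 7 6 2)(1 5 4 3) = (0 3 7 6 5)(1 4 2)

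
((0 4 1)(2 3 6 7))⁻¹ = (0 1 4)(2 7 6 3)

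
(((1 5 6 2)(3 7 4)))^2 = (1 6)(2 5)(3 4 7)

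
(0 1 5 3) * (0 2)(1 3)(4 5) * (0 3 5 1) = (0 5)(1 4)(2 3)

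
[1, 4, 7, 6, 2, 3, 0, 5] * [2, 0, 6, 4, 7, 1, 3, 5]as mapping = [0→0, 1→7, 2→5, 3→3, 4→6, 5→4, 6→2, 7→1]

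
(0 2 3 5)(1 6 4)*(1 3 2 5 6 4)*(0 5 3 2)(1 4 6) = (0 3 1 6 4 2)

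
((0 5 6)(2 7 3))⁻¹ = (0 6 5)(2 3 7)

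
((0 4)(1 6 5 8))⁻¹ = (0 4)(1 8 5 6)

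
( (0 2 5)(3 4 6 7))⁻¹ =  (0 5 2)(3 7 6 4)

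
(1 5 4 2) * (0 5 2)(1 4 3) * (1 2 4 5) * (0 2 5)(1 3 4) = (0 3 5 4 2)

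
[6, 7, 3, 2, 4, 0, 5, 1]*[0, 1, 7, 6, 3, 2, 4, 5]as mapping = [0→4, 1→5, 2→6, 3→7, 4→3, 5→0, 6→2, 7→1]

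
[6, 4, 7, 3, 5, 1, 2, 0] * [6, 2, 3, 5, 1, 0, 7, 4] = [7, 1, 4, 5, 0, 2, 3, 6]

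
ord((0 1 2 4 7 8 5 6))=8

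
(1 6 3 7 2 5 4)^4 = (1 2 6 5 3 4 7)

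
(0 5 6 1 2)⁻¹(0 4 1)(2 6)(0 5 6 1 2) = (0 1)(2 5 4)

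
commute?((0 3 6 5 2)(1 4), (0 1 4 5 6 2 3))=no:(0 3 6 5 2)(1 4) * (0 1 4 5 6 2 3)=(1 5 3 2), (0 1 4 5 6 2 3) * (0 3 6 5 2)(1 4)=(0 4 2 6)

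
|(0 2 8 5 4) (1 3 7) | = 15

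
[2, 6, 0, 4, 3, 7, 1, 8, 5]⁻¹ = [2, 6, 0, 4, 3, 8, 1, 5, 7]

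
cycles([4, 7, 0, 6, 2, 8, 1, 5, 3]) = (0 4 2)(1 7 5 8 3 6)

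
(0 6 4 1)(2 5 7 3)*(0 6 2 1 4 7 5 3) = (0 2 3 1 6 7)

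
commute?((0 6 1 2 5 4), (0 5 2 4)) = no:(0 6 1 2 5 4)*(0 5 2 4) = (0 6 1 4 5), (0 5 2 4)*(0 6 1 2 5 4) = (0 4 6 1 2)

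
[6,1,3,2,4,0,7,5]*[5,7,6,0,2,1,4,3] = [4,7,0,6,2,5,3,1]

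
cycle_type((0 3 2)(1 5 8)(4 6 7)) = 3^3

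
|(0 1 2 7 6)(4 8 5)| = 15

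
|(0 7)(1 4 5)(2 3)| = 6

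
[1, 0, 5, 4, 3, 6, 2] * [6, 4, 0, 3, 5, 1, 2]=[4, 6, 1, 5, 3, 2, 0]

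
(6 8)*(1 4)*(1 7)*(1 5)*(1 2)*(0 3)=(0 3)(1 4 7 5 2)(6 8)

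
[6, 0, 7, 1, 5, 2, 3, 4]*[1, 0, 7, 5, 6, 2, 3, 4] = [3, 1, 4, 0, 2, 7, 5, 6]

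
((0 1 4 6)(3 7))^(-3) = (0 1 4 6)(3 7)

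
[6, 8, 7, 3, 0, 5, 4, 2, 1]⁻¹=[4, 8, 7, 3, 6, 5, 0, 2, 1]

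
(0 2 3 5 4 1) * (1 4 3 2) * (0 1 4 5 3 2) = (0 4 5 2)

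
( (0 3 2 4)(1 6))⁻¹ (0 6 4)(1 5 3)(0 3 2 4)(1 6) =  (0 3 1)(2 6 5)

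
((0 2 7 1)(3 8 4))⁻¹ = (0 1 7 2)(3 4 8)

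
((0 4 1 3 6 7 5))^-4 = (0 3 5 1 7 4 6)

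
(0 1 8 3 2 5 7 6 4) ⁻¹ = (0 4 6 7 5 2 3 8 1) 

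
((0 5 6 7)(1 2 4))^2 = (0 6)(1 4 2)(5 7)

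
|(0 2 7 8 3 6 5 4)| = 8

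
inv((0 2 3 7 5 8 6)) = (0 6 8 5 7 3 2)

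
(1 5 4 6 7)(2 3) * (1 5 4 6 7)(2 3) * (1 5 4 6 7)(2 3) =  (1 6 5 7 4)(2 3)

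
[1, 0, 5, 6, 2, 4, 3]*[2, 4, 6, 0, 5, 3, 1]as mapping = [0→4, 1→2, 2→3, 3→1, 4→6, 5→5, 6→0]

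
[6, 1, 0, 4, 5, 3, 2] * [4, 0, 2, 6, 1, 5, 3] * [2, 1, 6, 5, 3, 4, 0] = [5, 2, 3, 1, 4, 0, 6]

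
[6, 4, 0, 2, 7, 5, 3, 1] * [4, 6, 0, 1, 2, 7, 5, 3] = [5, 2, 4, 0, 3, 7, 1, 6]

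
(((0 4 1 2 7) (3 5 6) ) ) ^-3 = (0 1 7 4 2) 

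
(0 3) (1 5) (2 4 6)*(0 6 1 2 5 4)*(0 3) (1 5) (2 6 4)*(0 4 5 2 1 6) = (0 4 2 3 5) 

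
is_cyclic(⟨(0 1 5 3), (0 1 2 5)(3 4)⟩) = no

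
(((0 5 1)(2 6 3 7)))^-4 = (0 1 5)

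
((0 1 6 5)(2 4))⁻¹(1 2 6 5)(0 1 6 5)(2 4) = (0 6 4 5)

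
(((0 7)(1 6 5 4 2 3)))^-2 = (1 2 5)(3 4 6)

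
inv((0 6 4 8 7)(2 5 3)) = (0 7 8 4 6)(2 3 5)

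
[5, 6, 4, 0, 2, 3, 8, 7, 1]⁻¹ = [3, 8, 4, 5, 2, 0, 1, 7, 6]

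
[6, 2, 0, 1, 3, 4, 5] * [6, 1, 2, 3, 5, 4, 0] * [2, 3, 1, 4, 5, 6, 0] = [2, 1, 0, 3, 4, 6, 5]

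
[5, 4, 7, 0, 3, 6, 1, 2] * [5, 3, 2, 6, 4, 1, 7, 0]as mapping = [0→1, 1→4, 2→0, 3→5, 4→6, 5→7, 6→3, 7→2]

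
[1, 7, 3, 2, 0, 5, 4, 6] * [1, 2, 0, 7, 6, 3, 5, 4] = [2, 4, 7, 0, 1, 3, 6, 5]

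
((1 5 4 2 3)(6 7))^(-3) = (1 4 3 5 2)(6 7)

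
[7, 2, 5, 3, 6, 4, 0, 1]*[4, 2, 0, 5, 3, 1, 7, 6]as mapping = [0→6, 1→0, 2→1, 3→5, 4→7, 5→3, 6→4, 7→2]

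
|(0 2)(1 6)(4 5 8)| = 6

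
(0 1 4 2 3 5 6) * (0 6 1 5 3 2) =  (0 5 1 4)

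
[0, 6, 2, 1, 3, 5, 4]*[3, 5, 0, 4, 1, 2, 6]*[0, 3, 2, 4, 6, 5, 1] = [4, 1, 0, 5, 6, 2, 3]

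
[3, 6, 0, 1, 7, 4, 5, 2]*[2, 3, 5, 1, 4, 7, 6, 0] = [1, 6, 2, 3, 0, 4, 7, 5]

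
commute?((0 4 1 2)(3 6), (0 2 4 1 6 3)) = no:(0 4 1 2)(3 6)*(0 2 4 1 6 3) = (0 1 4 6), (0 2 4 1 6 3)*(0 4 1 2)(3 6) = (1 3 4 2)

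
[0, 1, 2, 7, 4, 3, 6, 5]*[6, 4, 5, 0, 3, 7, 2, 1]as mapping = [0→6, 1→4, 2→5, 3→1, 4→3, 5→0, 6→2, 7→7]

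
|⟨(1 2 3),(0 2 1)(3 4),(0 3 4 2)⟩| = 120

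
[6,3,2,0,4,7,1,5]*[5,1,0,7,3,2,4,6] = [4,7,0,5,3,6,1,2]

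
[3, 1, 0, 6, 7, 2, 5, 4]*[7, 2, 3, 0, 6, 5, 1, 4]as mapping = [0→0, 1→2, 2→7, 3→1, 4→4, 5→3, 6→5, 7→6]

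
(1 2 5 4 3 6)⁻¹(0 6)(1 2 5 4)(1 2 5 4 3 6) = (0 1)(2 5 4 3)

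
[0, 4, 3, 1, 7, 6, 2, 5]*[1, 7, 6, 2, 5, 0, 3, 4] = [1, 5, 2, 7, 4, 3, 6, 0] 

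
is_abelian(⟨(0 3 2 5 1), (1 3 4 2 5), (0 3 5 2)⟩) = no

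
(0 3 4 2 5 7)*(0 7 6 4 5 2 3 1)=(0 1)(3 5 6 4)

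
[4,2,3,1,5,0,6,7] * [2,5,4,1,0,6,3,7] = [0,4,1,5,6,2,3,7]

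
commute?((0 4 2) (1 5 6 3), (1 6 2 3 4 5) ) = no:(0 4 2) (1 5 6 3)*(1 6 2 3 4 5) = (0 5 2) (3 6 4), (1 6 2 3 4 5)*(0 4 2) (1 5 6 3) = (0 4 6) (1 3 2) 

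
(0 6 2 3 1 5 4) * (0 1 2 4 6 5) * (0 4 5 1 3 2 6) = (0 1 4 3 6 5)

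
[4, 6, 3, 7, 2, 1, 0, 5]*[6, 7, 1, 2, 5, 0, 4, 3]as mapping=[0→5, 1→4, 2→2, 3→3, 4→1, 5→7, 6→6, 7→0]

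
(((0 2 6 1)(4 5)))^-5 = (0 1 6 2)(4 5)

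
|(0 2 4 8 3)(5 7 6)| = 15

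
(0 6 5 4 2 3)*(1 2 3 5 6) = (0 1 2 5 4 3)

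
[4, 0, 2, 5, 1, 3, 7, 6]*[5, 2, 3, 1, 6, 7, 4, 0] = [6, 5, 3, 7, 2, 1, 0, 4]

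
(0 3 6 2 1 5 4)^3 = (0 2 4 6 5 3 1)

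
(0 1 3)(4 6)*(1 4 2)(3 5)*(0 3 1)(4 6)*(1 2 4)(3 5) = (0 6 4 1 3 5 2)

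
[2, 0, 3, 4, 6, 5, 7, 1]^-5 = [3, 2, 4, 6, 7, 5, 1, 0]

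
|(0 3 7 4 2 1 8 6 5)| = 9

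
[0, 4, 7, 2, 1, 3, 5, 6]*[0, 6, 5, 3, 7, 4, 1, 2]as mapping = [0→0, 1→7, 2→2, 3→5, 4→6, 5→3, 6→4, 7→1]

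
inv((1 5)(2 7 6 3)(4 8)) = (1 5)(2 3 6 7)(4 8)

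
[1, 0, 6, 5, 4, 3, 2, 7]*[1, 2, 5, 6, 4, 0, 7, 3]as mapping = [0→2, 1→1, 2→7, 3→0, 4→4, 5→6, 6→5, 7→3]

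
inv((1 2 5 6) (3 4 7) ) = (1 6 5 2) (3 7 4) 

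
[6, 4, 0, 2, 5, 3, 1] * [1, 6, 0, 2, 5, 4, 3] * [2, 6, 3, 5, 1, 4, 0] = [5, 4, 6, 2, 1, 3, 0]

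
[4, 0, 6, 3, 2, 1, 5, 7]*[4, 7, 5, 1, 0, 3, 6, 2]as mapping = [0→0, 1→4, 2→6, 3→1, 4→5, 5→7, 6→3, 7→2]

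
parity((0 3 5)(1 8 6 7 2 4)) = odd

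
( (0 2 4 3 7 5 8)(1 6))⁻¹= (0 8 5 7 3 4 2)(1 6)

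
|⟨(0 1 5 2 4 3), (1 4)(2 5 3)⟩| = 720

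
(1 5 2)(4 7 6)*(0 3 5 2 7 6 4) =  (0 3 5 7 4 6)(1 2)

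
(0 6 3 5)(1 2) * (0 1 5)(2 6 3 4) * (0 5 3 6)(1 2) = (0 6 4 1)(2 3 5)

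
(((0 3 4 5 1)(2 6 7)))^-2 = (0 5 3 1 4)(2 6 7)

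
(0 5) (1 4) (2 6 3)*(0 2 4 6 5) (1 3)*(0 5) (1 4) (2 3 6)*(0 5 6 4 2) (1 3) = (0 6 2 5 1) 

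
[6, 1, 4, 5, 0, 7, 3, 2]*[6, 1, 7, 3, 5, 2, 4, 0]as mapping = [0→4, 1→1, 2→5, 3→2, 4→6, 5→0, 6→3, 7→7]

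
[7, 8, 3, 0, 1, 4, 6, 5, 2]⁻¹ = [3, 4, 8, 2, 5, 7, 6, 0, 1]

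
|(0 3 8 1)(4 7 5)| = 12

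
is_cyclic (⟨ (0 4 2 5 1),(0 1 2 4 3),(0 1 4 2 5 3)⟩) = no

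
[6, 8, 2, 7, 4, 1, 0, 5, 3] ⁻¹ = [6, 5, 2, 8, 4, 7, 0, 3, 1] 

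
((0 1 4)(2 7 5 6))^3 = (2 6 5 7)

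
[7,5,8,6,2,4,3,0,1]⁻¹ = [7,8,4,6,5,1,3,0,2]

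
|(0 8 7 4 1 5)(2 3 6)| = 6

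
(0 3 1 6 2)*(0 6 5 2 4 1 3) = (1 5 2 6 4)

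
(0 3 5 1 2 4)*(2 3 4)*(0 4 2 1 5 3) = (0 2 1)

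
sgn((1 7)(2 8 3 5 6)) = -1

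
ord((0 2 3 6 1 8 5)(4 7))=14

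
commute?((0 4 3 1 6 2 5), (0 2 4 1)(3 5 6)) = no:(0 4 3 1 6 2 5)*(0 2 4 1)(3 5 6) = (0 1 3)(2 6 4 5), (0 2 4 1)(3 5 6)*(0 4 3 1 6 2 5) = (0 5 2 3)(1 4 6)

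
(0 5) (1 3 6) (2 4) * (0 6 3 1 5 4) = (0 4 2) (5 6) 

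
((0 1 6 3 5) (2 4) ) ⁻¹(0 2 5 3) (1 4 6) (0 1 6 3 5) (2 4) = (0 5 1 4) (2 3 6) 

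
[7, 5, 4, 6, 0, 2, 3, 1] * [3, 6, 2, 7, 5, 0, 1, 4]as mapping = [0→4, 1→0, 2→5, 3→1, 4→3, 5→2, 6→7, 7→6]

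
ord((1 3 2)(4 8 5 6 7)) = 15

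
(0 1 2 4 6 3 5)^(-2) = (0 3 4 1 5 6 2)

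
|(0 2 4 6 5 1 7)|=7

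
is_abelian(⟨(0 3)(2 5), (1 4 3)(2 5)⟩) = no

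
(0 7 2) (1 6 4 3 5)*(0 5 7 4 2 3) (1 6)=(0 4) (2 5 6) (3 7) 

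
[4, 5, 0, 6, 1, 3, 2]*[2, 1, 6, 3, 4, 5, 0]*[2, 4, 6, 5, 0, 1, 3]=[0, 1, 6, 2, 4, 5, 3]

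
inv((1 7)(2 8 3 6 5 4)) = (1 7)(2 4 5 6 3 8)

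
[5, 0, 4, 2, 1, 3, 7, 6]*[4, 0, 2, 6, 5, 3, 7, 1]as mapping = [0→3, 1→4, 2→5, 3→2, 4→0, 5→6, 6→1, 7→7]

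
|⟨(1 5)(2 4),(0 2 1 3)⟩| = 120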